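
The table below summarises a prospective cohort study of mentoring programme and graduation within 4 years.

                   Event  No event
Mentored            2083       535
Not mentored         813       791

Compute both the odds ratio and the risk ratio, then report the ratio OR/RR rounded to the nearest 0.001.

Cells: a = 2083, b = 535, c = 813, d = 791.
OR = (2083·791)/(535·813) = 1647653/434955 = 3.78810
Risk in exposed = 2083/2618 = 0.79565; risk in unexposed = 813/1604 = 0.50686; RR = 1.56976
OR/RR = 3.78810 / 1.56976 = 2.41317
The outcome is not rare, so the OR lies further from 1 than the RR.

2.413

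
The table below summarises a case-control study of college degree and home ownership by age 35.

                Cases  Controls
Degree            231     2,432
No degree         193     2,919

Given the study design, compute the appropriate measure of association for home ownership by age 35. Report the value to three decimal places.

1.437

Cells: a = 231, b = 2432, c = 193, d = 2919.
This is a case-control study: participants were sampled on outcome status, so risks in the source population cannot be estimated directly — relative risk is not valid here. The odds ratio is the appropriate measure.
OR = (a·d)/(b·c) = (231 × 2919) / (2432 × 193) = 674289 / 469376 = 1.43656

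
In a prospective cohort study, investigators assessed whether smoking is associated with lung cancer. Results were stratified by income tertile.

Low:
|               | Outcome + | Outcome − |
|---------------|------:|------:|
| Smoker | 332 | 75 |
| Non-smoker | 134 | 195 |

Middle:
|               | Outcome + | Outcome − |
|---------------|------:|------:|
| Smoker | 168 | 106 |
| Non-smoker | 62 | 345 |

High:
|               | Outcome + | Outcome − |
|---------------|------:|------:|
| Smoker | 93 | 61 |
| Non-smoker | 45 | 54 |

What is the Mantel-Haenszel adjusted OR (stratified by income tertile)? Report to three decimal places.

5.648

OR_MH = Σ(aᵢdᵢ/nᵢ) / Σ(bᵢcᵢ/nᵢ), where nᵢ is the stratum total.
Stratum 1 (Low): n = 736; a·d/n = 332·195/736 = 87.9620; b·c/n = 75·134/736 = 13.6549
Stratum 2 (Middle): n = 681; a·d/n = 168·345/681 = 85.1101; b·c/n = 106·62/681 = 9.6505
Stratum 3 (High): n = 253; a·d/n = 93·54/253 = 19.8498; b·c/n = 61·45/253 = 10.8498
OR_MH = (87.9620 + 85.1101 + 19.8498) / (13.6549 + 9.6505 + 10.8498) = 192.9219 / 34.1552 = 5.64839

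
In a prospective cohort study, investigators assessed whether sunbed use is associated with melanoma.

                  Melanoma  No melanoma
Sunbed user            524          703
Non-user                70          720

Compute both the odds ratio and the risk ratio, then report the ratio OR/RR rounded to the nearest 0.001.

1.591

Cells: a = 524, b = 703, c = 70, d = 720.
OR = (524·720)/(703·70) = 377280/49210 = 7.66673
Risk in exposed = 524/1227 = 0.42706; risk in unexposed = 70/790 = 0.08861; RR = 4.81965
OR/RR = 7.66673 / 4.81965 = 1.59072
The outcome is not rare, so the OR lies further from 1 than the RR.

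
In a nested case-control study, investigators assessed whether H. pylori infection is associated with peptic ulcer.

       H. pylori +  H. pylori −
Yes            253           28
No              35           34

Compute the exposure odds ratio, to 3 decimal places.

8.778

Reading the table with exposure as columns: a = 253 (H. pylori +, case), b = 35 (H. pylori +, non-case), c = 28 (H. pylori −, case), d = 34.
OR = (a·d)/(b·c) = (253 × 34) / (35 × 28) = 8602 / 980 = 8.77755
The odds of peptic ulcer are about 8.78 times as high in the h. pylori + group.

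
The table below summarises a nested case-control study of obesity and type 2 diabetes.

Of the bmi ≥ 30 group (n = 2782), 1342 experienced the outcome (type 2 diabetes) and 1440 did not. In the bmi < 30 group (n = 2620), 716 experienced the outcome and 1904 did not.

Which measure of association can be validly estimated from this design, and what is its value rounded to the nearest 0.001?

2.478

From the description: a = 1342, b = 1440, c = 716, d = 1904.
This is a nested case-control study: participants were sampled on outcome status, so risks in the source population cannot be estimated directly — relative risk is not valid here. The odds ratio is the appropriate measure.
OR = (a·d)/(b·c) = (1342 × 1904) / (1440 × 716) = 2555168 / 1031040 = 2.47824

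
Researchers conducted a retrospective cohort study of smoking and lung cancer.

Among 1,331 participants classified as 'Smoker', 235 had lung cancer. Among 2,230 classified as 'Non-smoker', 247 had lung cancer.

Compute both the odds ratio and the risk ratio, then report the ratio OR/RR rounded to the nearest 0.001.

From the description: a = 235, b = 1096, c = 247, d = 1983.
OR = (235·1983)/(1096·247) = 466005/270712 = 1.72141
Risk in exposed = 235/1331 = 0.17656; risk in unexposed = 247/2230 = 0.11076; RR = 1.59403
OR/RR = 1.72141 / 1.59403 = 1.07990
The outcome is not rare, so the OR lies further from 1 than the RR.

1.080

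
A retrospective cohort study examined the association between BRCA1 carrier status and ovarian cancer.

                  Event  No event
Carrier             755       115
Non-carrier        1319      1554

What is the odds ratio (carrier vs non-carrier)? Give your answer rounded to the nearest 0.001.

7.735

Cells: a = 755, b = 115, c = 1319, d = 1554.
OR = (a·d)/(b·c) = (755 × 1554) / (115 × 1319) = 1173270 / 151685 = 7.73491
The odds of ovarian cancer are about 7.73 times as high in the carrier group.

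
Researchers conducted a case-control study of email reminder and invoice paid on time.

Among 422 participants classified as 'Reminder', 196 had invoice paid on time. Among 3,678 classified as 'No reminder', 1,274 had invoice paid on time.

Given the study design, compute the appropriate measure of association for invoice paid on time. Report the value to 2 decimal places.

1.64

From the description: a = 196, b = 226, c = 1274, d = 2404.
This is a case-control study: participants were sampled on outcome status, so risks in the source population cannot be estimated directly — relative risk is not valid here. The odds ratio is the appropriate measure.
OR = (a·d)/(b·c) = (196 × 2404) / (226 × 1274) = 471184 / 287924 = 1.63649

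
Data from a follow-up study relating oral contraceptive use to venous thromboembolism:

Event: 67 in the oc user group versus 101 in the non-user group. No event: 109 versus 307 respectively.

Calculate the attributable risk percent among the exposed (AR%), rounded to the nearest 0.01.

From the description: a = 67, b = 109, c = 101, d = 307.
Risk in exposed = 67/176 = 0.38068; risk in unexposed = 101/408 = 0.24755.
RR = 0.38068/0.24755 = 1.53780
AR% = (RR − 1)/RR × 100 = (1.53780 − 1)/1.53780 × 100 = 34.9722%

34.97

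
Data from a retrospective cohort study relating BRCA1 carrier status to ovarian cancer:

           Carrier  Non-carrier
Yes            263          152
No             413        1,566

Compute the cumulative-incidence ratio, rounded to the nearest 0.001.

Reading the table with exposure as columns: a = 263 (Carrier, case), b = 413 (Carrier, non-case), c = 152 (Non-carrier, case), d = 1566.
Risk in exposed = 263/676 = 0.38905; risk in unexposed = 152/1718 = 0.08847.
RR = 0.38905 / 0.08847 = 4.39733
The risk among the exposed is 4.40 times that among the unexposed.

4.397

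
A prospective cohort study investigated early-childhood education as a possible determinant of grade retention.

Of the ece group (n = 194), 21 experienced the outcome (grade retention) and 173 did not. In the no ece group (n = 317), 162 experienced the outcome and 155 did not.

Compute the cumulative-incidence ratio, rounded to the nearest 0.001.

From the description: a = 21, b = 173, c = 162, d = 155.
Risk in exposed = 21/194 = 0.10825; risk in unexposed = 162/317 = 0.51104.
RR = 0.10825 / 0.51104 = 0.21182
The risk is 79% lower among the exposed than among the unexposed.

0.212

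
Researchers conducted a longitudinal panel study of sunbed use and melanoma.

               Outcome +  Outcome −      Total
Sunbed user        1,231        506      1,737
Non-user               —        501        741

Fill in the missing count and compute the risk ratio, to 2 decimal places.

The missing cell is in the unexposed row: 741 − 501 = 240.
So a = 1231, b = 506, c = 240, d = 501.
RR = [a/(a+b)] / [c/(c+d)] = (1231/1737) / (240/741) = 0.70869/0.32389 = 2.18809

2.19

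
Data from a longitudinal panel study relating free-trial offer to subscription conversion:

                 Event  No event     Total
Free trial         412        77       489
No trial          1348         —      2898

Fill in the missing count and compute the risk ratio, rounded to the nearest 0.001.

The missing cell is in the unexposed row: 2898 − 1348 = 1550.
So a = 412, b = 77, c = 1348, d = 1550.
RR = [a/(a+b)] / [c/(c+d)] = (412/489) / (1348/2898) = 0.84254/0.46515 = 1.81133

1.811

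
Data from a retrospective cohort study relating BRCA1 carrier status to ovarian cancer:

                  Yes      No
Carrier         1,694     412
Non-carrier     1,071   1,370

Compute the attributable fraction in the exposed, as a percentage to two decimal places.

45.45

Cells: a = 1694, b = 412, c = 1071, d = 1370.
Risk in exposed = 1694/2106 = 0.80437; risk in unexposed = 1071/2441 = 0.43875.
RR = 0.80437/0.43875 = 1.83330
AR% = (RR − 1)/RR × 100 = (1.83330 − 1)/1.83330 × 100 = 45.4535%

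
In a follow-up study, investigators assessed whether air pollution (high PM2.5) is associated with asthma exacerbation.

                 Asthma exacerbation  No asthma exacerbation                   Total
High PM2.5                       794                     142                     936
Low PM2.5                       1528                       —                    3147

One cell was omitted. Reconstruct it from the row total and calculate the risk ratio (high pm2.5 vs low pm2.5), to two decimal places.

The missing cell is in the unexposed row: 3147 − 1528 = 1619.
So a = 794, b = 142, c = 1528, d = 1619.
RR = [a/(a+b)] / [c/(c+d)] = (794/936) / (1528/3147) = 0.84829/0.48554 = 1.74710

1.75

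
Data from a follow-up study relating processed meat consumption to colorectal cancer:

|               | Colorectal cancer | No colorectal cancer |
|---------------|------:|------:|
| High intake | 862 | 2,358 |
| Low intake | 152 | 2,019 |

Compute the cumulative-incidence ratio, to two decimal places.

Cells: a = 862, b = 2358, c = 152, d = 2019.
Risk in exposed = 862/3220 = 0.26770; risk in unexposed = 152/2171 = 0.07001.
RR = 0.26770 / 0.07001 = 3.82356
The risk among the exposed is 3.82 times that among the unexposed.

3.82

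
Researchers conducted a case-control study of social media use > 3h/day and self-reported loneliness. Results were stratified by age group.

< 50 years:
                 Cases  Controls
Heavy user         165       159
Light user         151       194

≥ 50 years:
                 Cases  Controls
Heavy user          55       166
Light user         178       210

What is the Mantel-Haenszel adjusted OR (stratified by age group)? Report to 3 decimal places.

0.792

OR_MH = Σ(aᵢdᵢ/nᵢ) / Σ(bᵢcᵢ/nᵢ), where nᵢ is the stratum total.
Stratum 1 (< 50 years): n = 669; a·d/n = 165·194/669 = 47.8475; b·c/n = 159·151/669 = 35.8879
Stratum 2 (≥ 50 years): n = 609; a·d/n = 55·210/609 = 18.9655; b·c/n = 166·178/609 = 48.5189
OR_MH = (47.8475 + 18.9655) / (35.8879 + 48.5189) = 66.8131 / 84.4068 = 0.79156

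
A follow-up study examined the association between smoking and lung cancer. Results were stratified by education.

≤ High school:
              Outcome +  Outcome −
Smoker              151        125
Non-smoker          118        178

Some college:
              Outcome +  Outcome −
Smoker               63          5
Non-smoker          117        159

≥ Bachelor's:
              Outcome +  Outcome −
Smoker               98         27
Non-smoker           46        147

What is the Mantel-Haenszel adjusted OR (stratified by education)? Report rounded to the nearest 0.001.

3.867

OR_MH = Σ(aᵢdᵢ/nᵢ) / Σ(bᵢcᵢ/nᵢ), where nᵢ is the stratum total.
Stratum 1 (≤ High school): n = 572; a·d/n = 151·178/572 = 46.9895; b·c/n = 125·118/572 = 25.7867
Stratum 2 (Some college): n = 344; a·d/n = 63·159/344 = 29.1192; b·c/n = 5·117/344 = 1.7006
Stratum 3 (≥ Bachelor's): n = 318; a·d/n = 98·147/318 = 45.3019; b·c/n = 27·46/318 = 3.9057
OR_MH = (46.9895 + 29.1192 + 45.3019) / (25.7867 + 1.7006 + 3.9057) = 121.4106 / 31.3930 = 3.86745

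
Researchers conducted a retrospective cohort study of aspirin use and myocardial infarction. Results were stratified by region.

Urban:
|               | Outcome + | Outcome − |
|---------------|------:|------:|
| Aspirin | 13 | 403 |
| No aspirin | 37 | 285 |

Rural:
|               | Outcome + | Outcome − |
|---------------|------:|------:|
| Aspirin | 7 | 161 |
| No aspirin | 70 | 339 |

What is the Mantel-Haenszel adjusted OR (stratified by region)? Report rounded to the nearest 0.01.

OR_MH = Σ(aᵢdᵢ/nᵢ) / Σ(bᵢcᵢ/nᵢ), where nᵢ is the stratum total.
Stratum 1 (Urban): n = 738; a·d/n = 13·285/738 = 5.0203; b·c/n = 403·37/738 = 20.2046
Stratum 2 (Rural): n = 577; a·d/n = 7·339/577 = 4.1127; b·c/n = 161·70/577 = 19.5321
OR_MH = (5.0203 + 4.1127) / (20.2046 + 19.5321) = 9.1330 / 39.7367 = 0.22984

0.23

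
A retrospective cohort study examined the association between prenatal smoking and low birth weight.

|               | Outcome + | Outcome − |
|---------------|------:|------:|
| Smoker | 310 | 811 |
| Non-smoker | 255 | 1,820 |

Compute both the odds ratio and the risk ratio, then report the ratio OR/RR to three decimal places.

1.212

Cells: a = 310, b = 811, c = 255, d = 1820.
OR = (310·1820)/(811·255) = 564200/206805 = 2.72817
Risk in exposed = 310/1121 = 0.27654; risk in unexposed = 255/2075 = 0.12289; RR = 2.25027
OR/RR = 2.72817 / 2.25027 = 1.21238
The outcome is not rare, so the OR lies further from 1 than the RR.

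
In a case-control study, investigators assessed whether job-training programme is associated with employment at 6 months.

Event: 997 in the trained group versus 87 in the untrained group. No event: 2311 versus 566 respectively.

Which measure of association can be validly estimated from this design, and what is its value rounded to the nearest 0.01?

2.81

From the description: a = 997, b = 2311, c = 87, d = 566.
This is a case-control study: participants were sampled on outcome status, so risks in the source population cannot be estimated directly — relative risk is not valid here. The odds ratio is the appropriate measure.
OR = (a·d)/(b·c) = (997 × 566) / (2311 × 87) = 564302 / 201057 = 2.80668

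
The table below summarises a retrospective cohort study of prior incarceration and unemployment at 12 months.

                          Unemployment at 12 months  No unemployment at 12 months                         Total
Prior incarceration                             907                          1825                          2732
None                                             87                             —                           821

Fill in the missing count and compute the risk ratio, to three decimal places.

The missing cell is in the unexposed row: 821 − 87 = 734.
So a = 907, b = 1825, c = 87, d = 734.
RR = [a/(a+b)] / [c/(c+d)] = (907/2732) / (87/821) = 0.33199/0.10597 = 3.13293

3.133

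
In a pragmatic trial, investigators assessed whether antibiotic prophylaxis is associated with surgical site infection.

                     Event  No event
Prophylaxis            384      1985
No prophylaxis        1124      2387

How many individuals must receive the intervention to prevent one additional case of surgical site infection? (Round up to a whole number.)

7

Risk in treated group = 384/2369 = 0.16209; risk in control = 1124/3511 = 0.32014.
Absolute risk reduction = 0.32014 − 0.16209 = 0.15804
NNT = 1 / ARR = 1 / 0.15804 = 6.327 → round up → 7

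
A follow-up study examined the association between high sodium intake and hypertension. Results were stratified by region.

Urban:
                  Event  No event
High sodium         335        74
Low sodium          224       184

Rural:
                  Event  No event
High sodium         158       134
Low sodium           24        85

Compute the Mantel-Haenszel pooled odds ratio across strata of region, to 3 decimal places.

3.848

OR_MH = Σ(aᵢdᵢ/nᵢ) / Σ(bᵢcᵢ/nᵢ), where nᵢ is the stratum total.
Stratum 1 (Urban): n = 817; a·d/n = 335·184/817 = 75.4468; b·c/n = 74·224/817 = 20.2889
Stratum 2 (Rural): n = 401; a·d/n = 158·85/401 = 33.4913; b·c/n = 134·24/401 = 8.0200
OR_MH = (75.4468 + 33.4913) / (20.2889 + 8.0200) = 108.9380 / 28.3088 = 3.84820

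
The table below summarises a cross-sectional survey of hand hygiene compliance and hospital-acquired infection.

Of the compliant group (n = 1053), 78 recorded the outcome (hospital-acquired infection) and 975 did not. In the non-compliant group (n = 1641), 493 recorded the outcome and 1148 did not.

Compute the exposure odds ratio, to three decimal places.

0.186

From the description: a = 78, b = 975, c = 493, d = 1148.
OR = (a·d)/(b·c) = (78 × 1148) / (975 × 493) = 89544 / 480675 = 0.18629
Exposure is associated with lower odds of hospital-acquired infection (OR = 0.19 < 1).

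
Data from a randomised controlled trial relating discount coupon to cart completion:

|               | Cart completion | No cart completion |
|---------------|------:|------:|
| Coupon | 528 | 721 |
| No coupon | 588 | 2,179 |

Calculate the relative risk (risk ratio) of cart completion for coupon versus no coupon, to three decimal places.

Cells: a = 528, b = 721, c = 588, d = 2179.
Risk in exposed = 528/1249 = 0.42274; risk in unexposed = 588/2767 = 0.21250.
RR = 0.42274 / 0.21250 = 1.98931
The risk among the exposed is 1.99 times that among the unexposed.

1.989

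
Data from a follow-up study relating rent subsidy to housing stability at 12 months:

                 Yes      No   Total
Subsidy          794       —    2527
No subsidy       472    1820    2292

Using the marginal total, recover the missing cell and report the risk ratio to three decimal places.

The missing cell is in the exposed row: 2527 − 794 = 1733.
So a = 794, b = 1733, c = 472, d = 1820.
RR = [a/(a+b)] / [c/(c+d)] = (794/2527) / (472/2292) = 0.31421/0.20593 = 1.52577

1.526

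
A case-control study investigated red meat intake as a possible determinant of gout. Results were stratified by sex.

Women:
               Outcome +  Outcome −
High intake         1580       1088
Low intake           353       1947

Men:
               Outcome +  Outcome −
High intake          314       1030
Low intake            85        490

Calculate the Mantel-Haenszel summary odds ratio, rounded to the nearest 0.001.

5.689

OR_MH = Σ(aᵢdᵢ/nᵢ) / Σ(bᵢcᵢ/nᵢ), where nᵢ is the stratum total.
Stratum 1 (Women): n = 4968; a·d/n = 1580·1947/4968 = 619.2150; b·c/n = 1088·353/4968 = 77.3076
Stratum 2 (Men): n = 1919; a·d/n = 314·490/1919 = 80.1772; b·c/n = 1030·85/1919 = 45.6227
OR_MH = (619.2150 + 80.1772) / (77.3076 + 45.6227) = 699.3922 / 122.9303 = 5.68934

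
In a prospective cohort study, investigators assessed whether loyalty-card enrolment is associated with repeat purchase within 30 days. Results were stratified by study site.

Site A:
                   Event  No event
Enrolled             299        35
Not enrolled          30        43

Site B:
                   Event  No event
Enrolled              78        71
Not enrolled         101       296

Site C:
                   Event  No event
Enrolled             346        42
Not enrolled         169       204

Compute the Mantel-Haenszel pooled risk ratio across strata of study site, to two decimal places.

RR_MH = Σ(aᵢ·n₀ᵢ/nᵢ) / Σ(cᵢ·n₁ᵢ/nᵢ), with n₁ᵢ = aᵢ+bᵢ (exposed), n₀ᵢ = cᵢ+dᵢ (unexposed), nᵢ = n₁ᵢ+n₀ᵢ.
Stratum 1 (Site A): n₁ = 334, n₀ = 73, n = 407; a·n₀/n = 299·73/407 = 53.6290; c·n₁/n = 30·334/407 = 24.6192
Stratum 2 (Site B): n₁ = 149, n₀ = 397, n = 546; a·n₀/n = 78·397/546 = 56.7143; c·n₁/n = 101·149/546 = 27.5623
Stratum 3 (Site C): n₁ = 388, n₀ = 373, n = 761; a·n₀/n = 346·373/761 = 169.5900; c·n₁/n = 169·388/761 = 86.1656
RR_MH = (53.6290 + 56.7143 + 169.5900) / (24.6192 + 27.5623 + 86.1656) = 279.9333 / 138.3470 = 2.02341

2.02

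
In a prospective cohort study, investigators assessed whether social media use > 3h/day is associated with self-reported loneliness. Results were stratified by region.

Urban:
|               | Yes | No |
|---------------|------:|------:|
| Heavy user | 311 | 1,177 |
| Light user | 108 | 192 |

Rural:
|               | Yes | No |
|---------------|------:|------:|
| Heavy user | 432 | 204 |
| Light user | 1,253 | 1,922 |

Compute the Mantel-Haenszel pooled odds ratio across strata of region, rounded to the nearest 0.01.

1.82

OR_MH = Σ(aᵢdᵢ/nᵢ) / Σ(bᵢcᵢ/nᵢ), where nᵢ is the stratum total.
Stratum 1 (Urban): n = 1788; a·d/n = 311·192/1788 = 33.3960; b·c/n = 1177·108/1788 = 71.0940
Stratum 2 (Rural): n = 3811; a·d/n = 432·1922/3811 = 217.8704; b·c/n = 204·1253/3811 = 67.0722
OR_MH = (33.3960 + 217.8704) / (71.0940 + 67.0722) = 251.2663 / 138.1661 = 1.81858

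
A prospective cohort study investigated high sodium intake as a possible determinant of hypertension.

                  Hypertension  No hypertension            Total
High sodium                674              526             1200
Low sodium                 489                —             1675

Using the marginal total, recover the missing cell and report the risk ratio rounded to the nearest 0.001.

The missing cell is in the unexposed row: 1675 − 489 = 1186.
So a = 674, b = 526, c = 489, d = 1186.
RR = [a/(a+b)] / [c/(c+d)] = (674/1200) / (489/1675) = 0.56167/0.29194 = 1.92391

1.924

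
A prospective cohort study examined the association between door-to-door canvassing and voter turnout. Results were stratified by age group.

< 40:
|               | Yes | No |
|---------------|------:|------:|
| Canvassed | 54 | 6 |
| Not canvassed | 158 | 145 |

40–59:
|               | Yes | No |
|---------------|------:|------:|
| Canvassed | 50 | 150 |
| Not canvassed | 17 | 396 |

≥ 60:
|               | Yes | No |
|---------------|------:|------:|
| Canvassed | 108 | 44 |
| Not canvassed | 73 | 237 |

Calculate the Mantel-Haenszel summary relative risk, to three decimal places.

2.716

RR_MH = Σ(aᵢ·n₀ᵢ/nᵢ) / Σ(cᵢ·n₁ᵢ/nᵢ), with n₁ᵢ = aᵢ+bᵢ (exposed), n₀ᵢ = cᵢ+dᵢ (unexposed), nᵢ = n₁ᵢ+n₀ᵢ.
Stratum 1 (< 40): n₁ = 60, n₀ = 303, n = 363; a·n₀/n = 54·303/363 = 45.0744; c·n₁/n = 158·60/363 = 26.1157
Stratum 2 (40–59): n₁ = 200, n₀ = 413, n = 613; a·n₀/n = 50·413/613 = 33.6868; c·n₁/n = 17·200/613 = 5.5465
Stratum 3 (≥ 60): n₁ = 152, n₀ = 310, n = 462; a·n₀/n = 108·310/462 = 72.4675; c·n₁/n = 73·152/462 = 24.0173
RR_MH = (45.0744 + 33.6868 + 72.4675) / (26.1157 + 5.5465 + 24.0173) = 151.2287 / 55.6795 = 2.71606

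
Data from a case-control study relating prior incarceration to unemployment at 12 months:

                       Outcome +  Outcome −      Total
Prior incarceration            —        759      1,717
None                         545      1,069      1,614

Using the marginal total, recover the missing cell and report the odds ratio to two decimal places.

The missing cell is in the exposed row: 1717 − 759 = 958.
So a = 958, b = 759, c = 545, d = 1069.
OR = (a·d)/(b·c) = (958 × 1069) / (759 × 545) = 1024102 / 413655 = 2.47574

2.48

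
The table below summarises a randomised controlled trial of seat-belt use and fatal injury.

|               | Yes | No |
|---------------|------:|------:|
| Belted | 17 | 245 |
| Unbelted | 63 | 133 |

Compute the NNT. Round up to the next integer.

4

Risk in treated group = 17/262 = 0.06489; risk in control = 63/196 = 0.32143.
Absolute risk reduction = 0.32143 − 0.06489 = 0.25654
NNT = 1 / ARR = 1 / 0.25654 = 3.898 → round up → 4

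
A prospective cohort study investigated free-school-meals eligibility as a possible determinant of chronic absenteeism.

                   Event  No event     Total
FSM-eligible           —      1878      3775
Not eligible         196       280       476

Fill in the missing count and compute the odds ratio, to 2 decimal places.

The missing cell is in the exposed row: 3775 − 1878 = 1897.
So a = 1897, b = 1878, c = 196, d = 280.
OR = (a·d)/(b·c) = (1897 × 280) / (1878 × 196) = 531160 / 368088 = 1.44302

1.44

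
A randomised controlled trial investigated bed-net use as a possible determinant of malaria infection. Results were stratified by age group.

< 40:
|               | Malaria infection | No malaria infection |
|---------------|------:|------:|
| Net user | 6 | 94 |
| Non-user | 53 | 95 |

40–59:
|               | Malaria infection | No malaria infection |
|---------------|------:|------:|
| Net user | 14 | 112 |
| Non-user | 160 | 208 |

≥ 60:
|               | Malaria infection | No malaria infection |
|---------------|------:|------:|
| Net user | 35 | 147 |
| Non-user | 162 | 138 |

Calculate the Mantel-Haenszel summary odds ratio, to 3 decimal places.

OR_MH = Σ(aᵢdᵢ/nᵢ) / Σ(bᵢcᵢ/nᵢ), where nᵢ is the stratum total.
Stratum 1 (< 40): n = 248; a·d/n = 6·95/248 = 2.2984; b·c/n = 94·53/248 = 20.0887
Stratum 2 (40–59): n = 494; a·d/n = 14·208/494 = 5.8947; b·c/n = 112·160/494 = 36.2753
Stratum 3 (≥ 60): n = 482; a·d/n = 35·138/482 = 10.0207; b·c/n = 147·162/482 = 49.4066
OR_MH = (2.2984 + 5.8947 + 10.0207) / (20.0887 + 36.2753 + 49.4066) = 18.2139 / 105.7707 = 0.17220

0.172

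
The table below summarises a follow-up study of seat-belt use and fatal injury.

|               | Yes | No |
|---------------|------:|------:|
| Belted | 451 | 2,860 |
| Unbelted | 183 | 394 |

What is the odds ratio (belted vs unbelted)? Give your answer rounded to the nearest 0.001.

0.340

Cells: a = 451, b = 2860, c = 183, d = 394.
OR = (a·d)/(b·c) = (451 × 394) / (2860 × 183) = 177694 / 523380 = 0.33951
Exposure is associated with lower odds of fatal injury (OR = 0.34 < 1).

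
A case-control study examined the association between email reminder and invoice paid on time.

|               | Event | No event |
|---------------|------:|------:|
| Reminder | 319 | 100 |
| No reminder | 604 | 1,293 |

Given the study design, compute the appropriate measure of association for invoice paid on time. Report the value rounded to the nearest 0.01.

Cells: a = 319, b = 100, c = 604, d = 1293.
This is a case-control study: participants were sampled on outcome status, so risks in the source population cannot be estimated directly — relative risk is not valid here. The odds ratio is the appropriate measure.
OR = (a·d)/(b·c) = (319 × 1293) / (100 × 604) = 412467 / 60400 = 6.82892

6.83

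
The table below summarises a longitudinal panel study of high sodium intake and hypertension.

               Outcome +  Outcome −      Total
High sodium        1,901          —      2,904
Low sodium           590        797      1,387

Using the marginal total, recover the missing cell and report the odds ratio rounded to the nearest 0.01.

The missing cell is in the exposed row: 2904 − 1901 = 1003.
So a = 1901, b = 1003, c = 590, d = 797.
OR = (a·d)/(b·c) = (1901 × 797) / (1003 × 590) = 1515097 / 591770 = 2.56028

2.56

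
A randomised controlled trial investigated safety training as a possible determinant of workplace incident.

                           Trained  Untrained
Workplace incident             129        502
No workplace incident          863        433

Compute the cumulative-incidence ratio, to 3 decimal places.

Reading the table with exposure as columns: a = 129 (Trained, case), b = 863 (Trained, non-case), c = 502 (Untrained, case), d = 433.
Risk in exposed = 129/992 = 0.13004; risk in unexposed = 502/935 = 0.53690.
RR = 0.13004 / 0.53690 = 0.24221
The risk is 76% lower among the exposed than among the unexposed.

0.242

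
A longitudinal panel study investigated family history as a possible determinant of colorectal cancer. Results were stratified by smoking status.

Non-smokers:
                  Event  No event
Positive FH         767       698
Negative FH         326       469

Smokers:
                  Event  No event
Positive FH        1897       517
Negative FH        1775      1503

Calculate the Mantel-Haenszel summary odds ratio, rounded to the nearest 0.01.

OR_MH = Σ(aᵢdᵢ/nᵢ) / Σ(bᵢcᵢ/nᵢ), where nᵢ is the stratum total.
Stratum 1 (Non-smokers): n = 2260; a·d/n = 767·469/2260 = 159.1695; b·c/n = 698·326/2260 = 100.6850
Stratum 2 (Smokers): n = 5692; a·d/n = 1897·1503/5692 = 500.9120; b·c/n = 517·1775/5692 = 161.2219
OR_MH = (159.1695 + 500.9120) / (100.6850 + 161.2219) = 660.0815 / 261.9068 = 2.52029

2.52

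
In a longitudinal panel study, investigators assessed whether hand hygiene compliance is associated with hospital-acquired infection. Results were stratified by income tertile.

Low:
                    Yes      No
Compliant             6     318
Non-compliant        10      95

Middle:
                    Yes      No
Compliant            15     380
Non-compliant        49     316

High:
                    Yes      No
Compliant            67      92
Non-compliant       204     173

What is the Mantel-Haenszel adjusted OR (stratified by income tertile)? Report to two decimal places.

OR_MH = Σ(aᵢdᵢ/nᵢ) / Σ(bᵢcᵢ/nᵢ), where nᵢ is the stratum total.
Stratum 1 (Low): n = 429; a·d/n = 6·95/429 = 1.3287; b·c/n = 318·10/429 = 7.4126
Stratum 2 (Middle): n = 760; a·d/n = 15·316/760 = 6.2368; b·c/n = 380·49/760 = 24.5000
Stratum 3 (High): n = 536; a·d/n = 67·173/536 = 21.6250; b·c/n = 92·204/536 = 35.0149
OR_MH = (1.3287 + 6.2368 + 21.6250) / (7.4126 + 24.5000 + 35.0149) = 29.1905 / 66.9275 = 0.43615

0.44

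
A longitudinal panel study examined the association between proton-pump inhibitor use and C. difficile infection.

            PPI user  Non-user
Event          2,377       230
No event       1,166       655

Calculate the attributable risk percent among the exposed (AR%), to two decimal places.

Reading the table with exposure as columns: a = 2377 (PPI user, case), b = 1166 (PPI user, non-case), c = 230 (Non-user, case), d = 655.
Risk in exposed = 2377/3543 = 0.67090; risk in unexposed = 230/885 = 0.25989.
RR = 0.67090/0.25989 = 2.58151
AR% = (RR − 1)/RR × 100 = (2.58151 − 1)/2.58151 × 100 = 61.2630%

61.26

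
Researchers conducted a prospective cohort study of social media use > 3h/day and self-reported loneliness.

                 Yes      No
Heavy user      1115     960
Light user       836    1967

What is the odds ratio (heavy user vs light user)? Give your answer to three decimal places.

2.733

Cells: a = 1115, b = 960, c = 836, d = 1967.
OR = (a·d)/(b·c) = (1115 × 1967) / (960 × 836) = 2193205 / 802560 = 2.73276
The odds of self-reported loneliness are about 2.73 times as high in the heavy user group.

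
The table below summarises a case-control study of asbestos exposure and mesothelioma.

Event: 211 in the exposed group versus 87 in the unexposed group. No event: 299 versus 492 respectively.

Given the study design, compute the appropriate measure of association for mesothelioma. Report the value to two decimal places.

3.99

From the description: a = 211, b = 299, c = 87, d = 492.
This is a case-control study: participants were sampled on outcome status, so risks in the source population cannot be estimated directly — relative risk is not valid here. The odds ratio is the appropriate measure.
OR = (a·d)/(b·c) = (211 × 492) / (299 × 87) = 103812 / 26013 = 3.99077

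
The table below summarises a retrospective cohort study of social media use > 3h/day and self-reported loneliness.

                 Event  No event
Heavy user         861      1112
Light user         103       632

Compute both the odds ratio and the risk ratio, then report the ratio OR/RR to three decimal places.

1.526

Cells: a = 861, b = 1112, c = 103, d = 632.
OR = (861·632)/(1112·103) = 544152/114536 = 4.75093
Risk in exposed = 861/1973 = 0.43639; risk in unexposed = 103/735 = 0.14014; RR = 3.11405
OR/RR = 4.75093 / 3.11405 = 1.52564
The outcome is not rare, so the OR lies further from 1 than the RR.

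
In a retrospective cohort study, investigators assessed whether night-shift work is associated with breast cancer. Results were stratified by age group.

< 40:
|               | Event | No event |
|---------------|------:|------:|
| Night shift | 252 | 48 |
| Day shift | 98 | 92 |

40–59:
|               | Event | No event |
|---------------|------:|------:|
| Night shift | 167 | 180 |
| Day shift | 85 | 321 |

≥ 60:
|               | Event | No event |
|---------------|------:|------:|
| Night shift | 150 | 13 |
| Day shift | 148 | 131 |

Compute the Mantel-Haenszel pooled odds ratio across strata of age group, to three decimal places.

OR_MH = Σ(aᵢdᵢ/nᵢ) / Σ(bᵢcᵢ/nᵢ), where nᵢ is the stratum total.
Stratum 1 (< 40): n = 490; a·d/n = 252·92/490 = 47.3143; b·c/n = 48·98/490 = 9.6000
Stratum 2 (40–59): n = 753; a·d/n = 167·321/753 = 71.1912; b·c/n = 180·85/753 = 20.3187
Stratum 3 (≥ 60): n = 442; a·d/n = 150·131/442 = 44.4570; b·c/n = 13·148/442 = 4.3529
OR_MH = (47.3143 + 71.1912 + 44.4570) / (9.6000 + 20.3187 + 4.3529) = 162.9625 / 34.2717 = 4.75502

4.755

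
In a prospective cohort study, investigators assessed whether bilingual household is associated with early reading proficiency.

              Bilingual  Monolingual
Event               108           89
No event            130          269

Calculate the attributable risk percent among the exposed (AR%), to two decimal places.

45.22

Reading the table with exposure as columns: a = 108 (Bilingual, case), b = 130 (Bilingual, non-case), c = 89 (Monolingual, case), d = 269.
Risk in exposed = 108/238 = 0.45378; risk in unexposed = 89/358 = 0.24860.
RR = 0.45378/0.24860 = 1.82532
AR% = (RR − 1)/RR × 100 = (1.82532 − 1)/1.82532 × 100 = 45.2152%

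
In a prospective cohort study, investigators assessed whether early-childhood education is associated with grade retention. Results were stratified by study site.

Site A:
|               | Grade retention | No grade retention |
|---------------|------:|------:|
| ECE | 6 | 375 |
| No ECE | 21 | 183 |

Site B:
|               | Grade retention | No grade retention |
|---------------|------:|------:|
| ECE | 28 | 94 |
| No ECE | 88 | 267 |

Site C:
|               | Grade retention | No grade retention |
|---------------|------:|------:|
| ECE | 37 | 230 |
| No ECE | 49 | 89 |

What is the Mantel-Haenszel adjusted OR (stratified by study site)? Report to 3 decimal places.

OR_MH = Σ(aᵢdᵢ/nᵢ) / Σ(bᵢcᵢ/nᵢ), where nᵢ is the stratum total.
Stratum 1 (Site A): n = 585; a·d/n = 6·183/585 = 1.8769; b·c/n = 375·21/585 = 13.4615
Stratum 2 (Site B): n = 477; a·d/n = 28·267/477 = 15.6730; b·c/n = 94·88/477 = 17.3417
Stratum 3 (Site C): n = 405; a·d/n = 37·89/405 = 8.1309; b·c/n = 230·49/405 = 27.8272
OR_MH = (1.8769 + 15.6730 + 8.1309) / (13.4615 + 17.3417 + 27.8272) = 25.6807 / 58.6304 = 0.43801

0.438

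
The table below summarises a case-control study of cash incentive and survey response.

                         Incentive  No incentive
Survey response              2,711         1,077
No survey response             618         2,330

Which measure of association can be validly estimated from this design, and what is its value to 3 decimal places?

Reading the table with exposure as columns: a = 2711 (Incentive, case), b = 618 (Incentive, non-case), c = 1077 (No incentive, case), d = 2330.
This is a case-control study: participants were sampled on outcome status, so risks in the source population cannot be estimated directly — relative risk is not valid here. The odds ratio is the appropriate measure.
OR = (a·d)/(b·c) = (2711 × 2330) / (618 × 1077) = 6316630 / 665586 = 9.49033

9.490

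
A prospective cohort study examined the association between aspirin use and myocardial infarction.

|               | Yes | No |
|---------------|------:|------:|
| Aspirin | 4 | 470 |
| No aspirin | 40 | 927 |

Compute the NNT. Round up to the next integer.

Risk in treated group = 4/474 = 0.00844; risk in control = 40/967 = 0.04137.
Absolute risk reduction = 0.04137 − 0.00844 = 0.03293
NNT = 1 / ARR = 1 / 0.03293 = 30.371 → round up → 31

31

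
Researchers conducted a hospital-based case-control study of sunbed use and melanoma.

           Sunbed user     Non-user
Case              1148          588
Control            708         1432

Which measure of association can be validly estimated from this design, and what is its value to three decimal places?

3.949

Reading the table with exposure as columns: a = 1148 (Sunbed user, case), b = 708 (Sunbed user, non-case), c = 588 (Non-user, case), d = 1432.
This is a hospital-based case-control study: participants were sampled on outcome status, so risks in the source population cannot be estimated directly — relative risk is not valid here. The odds ratio is the appropriate measure.
OR = (a·d)/(b·c) = (1148 × 1432) / (708 × 588) = 1643936 / 416304 = 3.94888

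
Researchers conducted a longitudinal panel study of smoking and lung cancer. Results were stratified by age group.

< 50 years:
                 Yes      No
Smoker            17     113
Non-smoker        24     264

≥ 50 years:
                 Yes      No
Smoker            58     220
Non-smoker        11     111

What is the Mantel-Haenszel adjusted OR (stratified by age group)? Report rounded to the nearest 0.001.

2.140

OR_MH = Σ(aᵢdᵢ/nᵢ) / Σ(bᵢcᵢ/nᵢ), where nᵢ is the stratum total.
Stratum 1 (< 50 years): n = 418; a·d/n = 17·264/418 = 10.7368; b·c/n = 113·24/418 = 6.4880
Stratum 2 (≥ 50 years): n = 400; a·d/n = 58·111/400 = 16.0950; b·c/n = 220·11/400 = 6.0500
OR_MH = (10.7368 + 16.0950) / (6.4880 + 6.0500) = 26.8318 / 12.5380 = 2.14004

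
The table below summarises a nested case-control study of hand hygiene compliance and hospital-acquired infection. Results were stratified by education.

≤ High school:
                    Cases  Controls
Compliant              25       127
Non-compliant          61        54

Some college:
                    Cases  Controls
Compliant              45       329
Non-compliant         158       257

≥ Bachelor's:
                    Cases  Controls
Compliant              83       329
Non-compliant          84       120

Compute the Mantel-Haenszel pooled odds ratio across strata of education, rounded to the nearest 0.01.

OR_MH = Σ(aᵢdᵢ/nᵢ) / Σ(bᵢcᵢ/nᵢ), where nᵢ is the stratum total.
Stratum 1 (≤ High school): n = 267; a·d/n = 25·54/267 = 5.0562; b·c/n = 127·61/267 = 29.0150
Stratum 2 (Some college): n = 789; a·d/n = 45·257/789 = 14.6578; b·c/n = 329·158/789 = 65.8834
Stratum 3 (≥ Bachelor's): n = 616; a·d/n = 83·120/616 = 16.1688; b·c/n = 329·84/616 = 44.8636
OR_MH = (5.0562 + 14.6578 + 16.1688) / (29.0150 + 65.8834 + 44.8636) = 35.8828 / 139.7620 = 0.25674

0.26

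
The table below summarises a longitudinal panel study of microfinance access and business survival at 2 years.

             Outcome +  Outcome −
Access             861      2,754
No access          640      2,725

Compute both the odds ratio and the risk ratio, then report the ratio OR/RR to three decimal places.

Cells: a = 861, b = 2754, c = 640, d = 2725.
OR = (861·2725)/(2754·640) = 2346225/1762560 = 1.33115
Risk in exposed = 861/3615 = 0.23817; risk in unexposed = 640/3365 = 0.19019; RR = 1.25228
OR/RR = 1.33115 / 1.25228 = 1.06298
The outcome is not rare, so the OR lies further from 1 than the RR.

1.063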